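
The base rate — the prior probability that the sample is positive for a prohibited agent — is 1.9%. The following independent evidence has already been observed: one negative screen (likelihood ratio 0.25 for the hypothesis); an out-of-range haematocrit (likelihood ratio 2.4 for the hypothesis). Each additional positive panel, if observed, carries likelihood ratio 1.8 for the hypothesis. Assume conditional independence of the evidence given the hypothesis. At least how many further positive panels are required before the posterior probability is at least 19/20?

Prior odds = 0.019/0.981 = 19/981.
Combined Bayes factor of the evidence already in hand = 0.25 × 2.4 = 0.6.
Odds after that evidence = (19/981) × 0.6 = 19/1635.
Target odds = 0.95/0.05 = 19.
Need 1.8ⁿ ≥ 19 ÷ (19/1635) = 1635.
1.8¹² ≈1156.83 falls short of 1635 but 1.8¹³ ≈2082.3 reaches it, so n = 13.

13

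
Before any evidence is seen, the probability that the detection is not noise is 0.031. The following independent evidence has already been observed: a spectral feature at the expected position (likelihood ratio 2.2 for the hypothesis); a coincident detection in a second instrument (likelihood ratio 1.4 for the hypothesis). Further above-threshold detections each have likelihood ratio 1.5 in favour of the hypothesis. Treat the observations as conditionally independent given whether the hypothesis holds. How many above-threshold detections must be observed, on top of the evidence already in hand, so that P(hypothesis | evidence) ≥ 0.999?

Prior odds = 0.031/0.969 = 31/969.
Combined Bayes factor of the evidence already in hand = 2.2 × 1.4 = 3.08.
Odds after that evidence = (31/969) × 3.08 = 2387/24225.
Target odds = 0.999/0.001 = 999.
Need 1.5ⁿ ≥ 999 ÷ (2387/24225) = 24200775/2387.
1.5²² ≈7481.83 falls short of 24200775/2387 but 1.5²³ ≈11222.7 reaches it, so n = 23.

23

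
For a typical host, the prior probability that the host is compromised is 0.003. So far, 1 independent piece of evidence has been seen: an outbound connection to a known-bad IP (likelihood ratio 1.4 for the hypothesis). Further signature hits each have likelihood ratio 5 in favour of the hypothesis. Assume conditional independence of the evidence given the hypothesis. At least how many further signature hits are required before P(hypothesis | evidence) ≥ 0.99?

7

Prior odds = 0.003/0.997 = 3/997.
Bayes factor of the evidence already in hand = 1.4.
Odds after that evidence = (3/997) × 1.4 = 21/4985.
Target odds = 0.99/0.01 = 99.
Need 5ⁿ ≥ 99 ÷ (21/4985) = 164505/7.
5⁶ = 15625 falls short of 164505/7 but 5⁷ = 78125 reaches it, so n = 7.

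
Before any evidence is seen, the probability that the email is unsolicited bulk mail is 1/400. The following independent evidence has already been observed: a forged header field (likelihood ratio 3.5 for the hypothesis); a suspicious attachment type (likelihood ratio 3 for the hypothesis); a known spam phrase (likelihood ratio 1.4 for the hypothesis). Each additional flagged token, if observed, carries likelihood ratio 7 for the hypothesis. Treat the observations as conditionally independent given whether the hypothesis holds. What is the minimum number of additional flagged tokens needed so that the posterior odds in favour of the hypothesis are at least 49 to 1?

Prior odds = 0.0025/0.9975 = 1/399.
Combined Bayes factor of the evidence already in hand = 3.5 × 3 × 1.4 = 14.7.
Odds after that evidence = (1/399) × 14.7 = 7/190.
Target odds = 49.
Need 7ⁿ ≥ 49 ÷ (7/190) = 1330.
7³ = 343 falls short of 1330 but 7⁴ = 2401 reaches it, so n = 4.

4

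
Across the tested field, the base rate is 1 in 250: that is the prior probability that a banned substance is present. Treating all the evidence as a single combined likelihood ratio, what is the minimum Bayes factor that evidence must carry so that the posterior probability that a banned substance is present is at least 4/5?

996

Prior odds = 0.004/0.996 = 1/249.
Target odds = 0.8/0.2 = 4.
Required Bayes factor = 4 ÷ (1/249) = 996.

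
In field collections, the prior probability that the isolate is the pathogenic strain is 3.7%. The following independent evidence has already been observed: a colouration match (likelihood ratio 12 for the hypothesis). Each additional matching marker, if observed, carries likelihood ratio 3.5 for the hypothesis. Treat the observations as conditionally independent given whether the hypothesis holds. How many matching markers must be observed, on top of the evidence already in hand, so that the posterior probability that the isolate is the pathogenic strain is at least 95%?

Prior odds = 0.037/0.963 = 37/963.
Bayes factor of the evidence already in hand = 12.
Odds after that evidence = (37/963) × 12 = 148/321.
Target odds = 0.95/0.05 = 19.
Need 3.5ⁿ ≥ 19 ÷ (148/321) = 6099/148.
3.5² = 12.25 falls short of 6099/148 but 3.5³ = 42.875 reaches it, so n = 3.

3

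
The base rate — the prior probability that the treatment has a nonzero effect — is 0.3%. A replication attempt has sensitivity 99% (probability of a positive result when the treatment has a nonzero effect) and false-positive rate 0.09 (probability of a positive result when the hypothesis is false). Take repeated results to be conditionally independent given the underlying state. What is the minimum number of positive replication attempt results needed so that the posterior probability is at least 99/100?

Prior odds = 0.003/0.997 = 3/997.
Likelihood ratio of a positive result = 0.99/0.09 = 11.
Target posterior odds = 0.99/0.01 = 99.
Need (3/997) × 11ⁿ ≥ 99, i.e. 11ⁿ ≥ 32901.
11⁴ = 14641 falls short of 32901 but 11⁵ = 161051 reaches it, so n = 5.

5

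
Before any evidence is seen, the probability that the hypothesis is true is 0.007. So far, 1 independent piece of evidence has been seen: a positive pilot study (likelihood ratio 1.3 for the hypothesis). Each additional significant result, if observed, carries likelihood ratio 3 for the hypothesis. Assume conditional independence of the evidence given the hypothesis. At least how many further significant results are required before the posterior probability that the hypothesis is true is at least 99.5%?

10

Prior odds = 0.007/0.993 = 7/993.
Bayes factor of the evidence already in hand = 1.3.
Odds after that evidence = (7/993) × 1.3 = 91/9930.
Target odds = 0.995/0.005 = 199.
Need 3ⁿ ≥ 199 ÷ (91/9930) = 1976070/91.
3⁹ = 19683 falls short of 1976070/91 but 3¹⁰ = 59049 reaches it, so n = 10.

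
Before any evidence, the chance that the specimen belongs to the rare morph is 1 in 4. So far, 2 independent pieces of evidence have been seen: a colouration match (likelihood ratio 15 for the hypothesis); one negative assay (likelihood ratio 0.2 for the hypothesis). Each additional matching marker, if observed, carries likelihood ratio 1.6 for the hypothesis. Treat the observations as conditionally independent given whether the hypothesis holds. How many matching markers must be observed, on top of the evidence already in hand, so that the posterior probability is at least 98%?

Prior odds = 0.25/0.75 = 1/3.
Combined Bayes factor of the evidence already in hand = 15 × 0.2 = 3.
Odds after that evidence = (1/3) × 3 = 1.
Target odds = 0.98/0.02 = 49.
Need 1.6ⁿ ≥ 49 ÷ 1 = 49.
1.6⁸ = 16777216/390625 falls short of 49 but 1.6⁹ = 134217728/1953125 reaches it, so n = 9.

9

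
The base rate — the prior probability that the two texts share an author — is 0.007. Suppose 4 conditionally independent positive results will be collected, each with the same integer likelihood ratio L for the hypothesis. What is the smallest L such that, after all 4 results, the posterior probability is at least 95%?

8

Prior odds = 0.007/0.993 = 7/993.
Target odds = 0.95/0.05 = 19.
Need L⁴ ≥ 19 ÷ (7/993) = 18867/7.
7⁴ = 2401 < 18867/7 ≤ 4096 = 8⁴, so L = 8.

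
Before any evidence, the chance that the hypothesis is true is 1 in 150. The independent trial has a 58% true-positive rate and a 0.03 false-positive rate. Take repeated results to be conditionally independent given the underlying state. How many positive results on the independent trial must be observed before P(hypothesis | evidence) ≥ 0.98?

Prior odds: (1/150) ÷ (149/150) = 1/149.
Likelihood ratio of a positive result = 0.58/0.03 = 58/3.
Target odds: 0.98 ÷ 0.02 = 49.
Need (1/149) × (58/3)ⁿ ≥ 49, i.e. (58/3)ⁿ ≥ 7301.
(58/3)³ = 195112/27 falls short of 7301 but (58/3)⁴ = 11316496/81 reaches it, so n = 4.

4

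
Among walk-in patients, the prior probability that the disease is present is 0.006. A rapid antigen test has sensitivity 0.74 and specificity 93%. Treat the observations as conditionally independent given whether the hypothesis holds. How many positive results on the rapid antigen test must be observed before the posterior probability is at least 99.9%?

Prior odds = 0.006/0.994 = 3/497.
False-positive rate = 1 − 0.93 = 0.07; likelihood ratio of a positive = 0.74/0.07 = 74/7.
Target posterior odds = 0.999/0.001 = 999.
Require (74/7)ⁿ ≥ 999 ÷ (3/497) = 165501.
(74/7)⁵ ≈132029 falls short of 165501 but (74/7)⁶ ≈1.39573e+06 reaches it, so n = 6.

6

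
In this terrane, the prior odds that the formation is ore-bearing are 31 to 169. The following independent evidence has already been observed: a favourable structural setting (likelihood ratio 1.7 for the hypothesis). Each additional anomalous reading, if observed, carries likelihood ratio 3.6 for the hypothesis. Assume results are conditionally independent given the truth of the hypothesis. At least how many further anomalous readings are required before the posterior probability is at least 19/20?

4

Prior odds = 31/169.
Bayes factor of the evidence already in hand = 1.7.
Odds after that evidence = (31/169) × 1.7 = 527/1690.
Target odds = 0.95/0.05 = 19.
Need 3.6ⁿ ≥ 19 ÷ (527/1690) = 32110/527.
3.6³ = 46.656 falls short of 32110/527 but 3.6⁴ = 167.9616 reaches it, so n = 4.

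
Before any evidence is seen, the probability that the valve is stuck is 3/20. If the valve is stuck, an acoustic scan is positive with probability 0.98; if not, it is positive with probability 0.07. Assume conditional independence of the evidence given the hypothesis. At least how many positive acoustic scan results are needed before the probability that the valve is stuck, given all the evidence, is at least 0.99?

Prior odds: 0.15 ÷ 0.85 = 3/17.
Likelihood ratio of a positive = 0.98/0.07 = 14.
Target odds: 0.99 ÷ 0.01 = 99.
Require 14ⁿ ≥ 99 ÷ (3/17) = 561.
14² = 196 falls short of 561 but 14³ = 2744 reaches it, so n = 3.

3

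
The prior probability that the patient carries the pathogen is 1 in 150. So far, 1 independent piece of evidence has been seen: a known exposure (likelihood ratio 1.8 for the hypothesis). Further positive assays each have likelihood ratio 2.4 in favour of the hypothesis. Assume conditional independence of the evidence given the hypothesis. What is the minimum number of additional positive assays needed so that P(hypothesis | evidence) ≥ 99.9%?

Prior odds = (1/150)/(149/150) = 1/149.
Bayes factor of the evidence already in hand = 1.8.
Odds after that evidence = (1/149) × 1.8 = 9/745.
Target odds = 0.999/0.001 = 999.
Need 2.4ⁿ ≥ 999 ÷ (9/745) = 82695.
2.4¹² ≈36520.3 falls short of 82695 but 2.4¹³ ≈87648.8 reaches it, so n = 13.

13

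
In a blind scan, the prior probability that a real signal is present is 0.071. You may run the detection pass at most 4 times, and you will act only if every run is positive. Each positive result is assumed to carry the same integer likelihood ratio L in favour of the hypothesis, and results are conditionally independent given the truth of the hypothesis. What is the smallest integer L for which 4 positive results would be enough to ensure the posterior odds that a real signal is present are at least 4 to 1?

3

Prior odds = 0.071/0.929 = 71/929.
Target odds = 4.
Need L⁴ ≥ 4 ÷ (71/929) = 3716/71.
2⁴ = 16 < 3716/71 ≤ 81 = 3⁴, so L = 3.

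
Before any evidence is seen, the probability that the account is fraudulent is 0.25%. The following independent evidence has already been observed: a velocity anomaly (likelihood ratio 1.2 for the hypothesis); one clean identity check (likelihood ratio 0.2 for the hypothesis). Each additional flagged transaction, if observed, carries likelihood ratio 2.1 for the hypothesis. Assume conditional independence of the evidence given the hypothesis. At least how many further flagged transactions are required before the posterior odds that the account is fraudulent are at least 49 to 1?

Prior odds = 0.0025/0.9975 = 1/399.
Combined Bayes factor of the evidence already in hand = 1.2 × 0.2 = 0.24.
Odds after that evidence = (1/399) × 0.24 = 2/3325.
Target odds = 49.
Need 2.1ⁿ ≥ 49 ÷ (2/3325) = 81462.5.
2.1¹⁵ ≈68122.3 falls short of 81462.5 but 2.1¹⁶ ≈143057 reaches it, so n = 16.

16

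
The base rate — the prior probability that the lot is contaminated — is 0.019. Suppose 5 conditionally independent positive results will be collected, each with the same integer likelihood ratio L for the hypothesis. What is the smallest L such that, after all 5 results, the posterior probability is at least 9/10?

Prior odds = 0.019/0.981 = 19/981.
Target odds = 0.9/0.1 = 9.
Need L⁵ ≥ 9 ÷ (19/981) = 8829/19.
3⁵ = 243 < 8829/19 ≤ 1024 = 4⁵, so L = 4.

4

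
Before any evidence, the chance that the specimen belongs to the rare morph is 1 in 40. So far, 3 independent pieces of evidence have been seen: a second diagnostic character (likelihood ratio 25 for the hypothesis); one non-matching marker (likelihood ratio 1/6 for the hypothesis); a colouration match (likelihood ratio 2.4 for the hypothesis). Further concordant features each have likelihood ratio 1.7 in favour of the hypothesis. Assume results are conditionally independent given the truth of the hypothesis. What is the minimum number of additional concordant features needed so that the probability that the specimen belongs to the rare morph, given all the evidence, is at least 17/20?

Prior odds = 0.025/0.975 = 1/39.
Combined Bayes factor of the evidence already in hand = 25 × (1/6) × 2.4 = 10.
Odds after that evidence = (1/39) × 10 = 10/39.
Target odds = 0.85/0.15 = 17/3.
Need 1.7ⁿ ≥ 17/3 ÷ (10/39) = 22.1.
1.7⁵ = 1419857/100000 falls short of 22.1 but 1.7⁶ = 24137569/1000000 reaches it, so n = 6.

6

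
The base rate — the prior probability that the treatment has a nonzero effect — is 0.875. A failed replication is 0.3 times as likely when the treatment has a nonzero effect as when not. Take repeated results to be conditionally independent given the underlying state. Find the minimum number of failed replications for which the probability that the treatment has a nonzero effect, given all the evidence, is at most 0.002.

7

Prior odds = 0.875/0.125 = 7.
Likelihood ratio per failed replication = 0.3.
Target posterior odds = 0.002/0.998 = 1/499.
Need 7 × 0.3ⁿ ≤ 1/499, i.e. 0.3ⁿ ≤ 1/3493.
0.3⁶ = 729/1000000 is still above 1/3493 but 0.3⁷ = 2187/10000000 is at or below it, so n = 7.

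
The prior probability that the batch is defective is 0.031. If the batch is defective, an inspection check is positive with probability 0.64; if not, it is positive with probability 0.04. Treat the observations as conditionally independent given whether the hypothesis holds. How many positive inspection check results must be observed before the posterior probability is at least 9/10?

Prior odds = 0.031/0.969 = 31/969.
Likelihood ratio of a positive = 0.64/0.04 = 16.
Target odds: 0.9 ÷ 0.1 = 9.
Require 16ⁿ ≥ 9 ÷ (31/969) = 8721/31.
16² = 256 falls short of 8721/31 but 16³ = 4096 reaches it, so n = 3.

3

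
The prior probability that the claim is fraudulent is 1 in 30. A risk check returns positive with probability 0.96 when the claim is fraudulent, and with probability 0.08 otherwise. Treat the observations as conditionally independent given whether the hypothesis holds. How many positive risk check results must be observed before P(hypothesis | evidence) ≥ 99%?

Prior odds: (1/30) ÷ (29/30) = 1/29.
Likelihood ratio of a positive result = 0.96/0.08 = 12.
Target odds: 0.99 ÷ 0.01 = 99.
Need (1/29) × 12ⁿ ≥ 99, i.e. 12ⁿ ≥ 2871.
12³ = 1728 falls short of 2871 but 12⁴ = 20736 reaches it, so n = 4.

4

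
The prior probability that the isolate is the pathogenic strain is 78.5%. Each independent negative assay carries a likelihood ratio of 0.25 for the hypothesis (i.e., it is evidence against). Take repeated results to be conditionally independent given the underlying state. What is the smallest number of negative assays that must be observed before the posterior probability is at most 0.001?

Prior odds: 0.785 ÷ 0.215 = 157/43.
Likelihood ratio per negative assay = 0.25.
Target odds: 0.001 ÷ 0.999 = 1/999.
Need (157/43) × 0.25ⁿ ≤ 1/999, i.e. 0.25ⁿ ≤ 43/156843.
0.25⁵ = 1/1024 is still above 43/156843 but 0.25⁶ = 1/4096 is at or below it, so n = 6.

6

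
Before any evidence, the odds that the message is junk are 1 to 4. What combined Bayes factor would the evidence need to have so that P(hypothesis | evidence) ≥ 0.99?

396

Prior odds = 0.25.
Target odds = 0.99/0.01 = 99.
Required Bayes factor = 99 ÷ 0.25 = 396.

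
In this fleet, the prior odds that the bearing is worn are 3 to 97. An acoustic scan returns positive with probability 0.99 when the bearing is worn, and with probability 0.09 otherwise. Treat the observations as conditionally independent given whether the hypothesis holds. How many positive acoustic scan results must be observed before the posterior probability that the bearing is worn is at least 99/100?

4

Prior odds = 3/97.
Likelihood ratio of a positive result = 0.99/0.09 = 11.
Target posterior odds = 0.99/0.01 = 99.
Need (3/97) × 11ⁿ ≥ 99, i.e. 11ⁿ ≥ 3201.
11³ = 1331 falls short of 3201 but 11⁴ = 14641 reaches it, so n = 4.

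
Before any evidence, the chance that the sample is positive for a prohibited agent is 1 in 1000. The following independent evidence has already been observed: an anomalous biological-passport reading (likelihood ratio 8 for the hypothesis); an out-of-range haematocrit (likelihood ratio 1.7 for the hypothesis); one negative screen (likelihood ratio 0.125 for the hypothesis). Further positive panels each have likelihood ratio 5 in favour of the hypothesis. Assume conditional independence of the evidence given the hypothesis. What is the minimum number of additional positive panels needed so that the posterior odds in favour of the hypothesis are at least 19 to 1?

Prior odds = 0.001/0.999 = 1/999.
Combined Bayes factor of the evidence already in hand = 8 × 1.7 × 0.125 = 1.7.
Odds after that evidence = (1/999) × 1.7 = 17/9990.
Target odds = 19.
Need 5ⁿ ≥ 19 ÷ (17/9990) = 189810/17.
5⁵ = 3125 falls short of 189810/17 but 5⁶ = 15625 reaches it, so n = 6.

6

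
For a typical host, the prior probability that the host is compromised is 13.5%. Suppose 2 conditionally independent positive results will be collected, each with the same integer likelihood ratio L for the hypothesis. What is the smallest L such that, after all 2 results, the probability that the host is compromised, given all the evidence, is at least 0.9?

8

Prior odds = 0.135/0.865 = 27/173.
Target odds = 0.9/0.1 = 9.
Need L² ≥ 9 ÷ (27/173) = 173/3.
7² = 49 < 173/3 ≤ 64 = 8², so L = 8.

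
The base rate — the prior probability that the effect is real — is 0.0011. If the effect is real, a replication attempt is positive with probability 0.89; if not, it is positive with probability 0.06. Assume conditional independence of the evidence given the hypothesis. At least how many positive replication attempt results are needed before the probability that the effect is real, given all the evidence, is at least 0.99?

5

Prior odds: 0.0011 ÷ 0.9989 = 11/9989.
Likelihood ratio of a positive = 0.89/0.06 = 89/6.
Target odds: 0.99 ÷ 0.01 = 99.
Need (11/9989) × (89/6)ⁿ ≥ 99, i.e. (89/6)ⁿ ≥ 89901.
(89/6)⁴ = 62742241/1296 falls short of 89901 but (89/6)⁵ ≈718115 reaches it, so n = 5.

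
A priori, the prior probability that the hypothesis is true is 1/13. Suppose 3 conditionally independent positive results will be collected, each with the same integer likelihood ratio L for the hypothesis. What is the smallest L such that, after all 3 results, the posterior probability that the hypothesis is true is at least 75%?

4

Prior odds = (1/13)/(12/13) = 1/12.
Target odds = 0.75/0.25 = 3.
Need L³ ≥ 3 ÷ (1/12) = 36.
3³ = 27 < 36 ≤ 64 = 4³, so L = 4.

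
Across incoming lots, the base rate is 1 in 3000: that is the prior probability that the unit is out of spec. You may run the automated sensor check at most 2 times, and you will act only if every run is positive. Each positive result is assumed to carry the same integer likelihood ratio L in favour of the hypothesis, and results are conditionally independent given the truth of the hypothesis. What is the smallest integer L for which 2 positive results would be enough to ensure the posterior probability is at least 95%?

Prior odds = (1/3000)/(2999/3000) = 1/2999.
Target odds = 0.95/0.05 = 19.
Need L² ≥ 19 ÷ (1/2999) = 56981.
238² = 56644 < 56981 ≤ 57121 = 239², so L = 239.

239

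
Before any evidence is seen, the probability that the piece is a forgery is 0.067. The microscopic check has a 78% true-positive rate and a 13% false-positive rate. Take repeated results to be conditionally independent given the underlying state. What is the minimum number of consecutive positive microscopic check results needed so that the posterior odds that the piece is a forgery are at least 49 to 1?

4

Prior odds: 0.067 ÷ 0.933 = 67/933.
Likelihood ratio of a positive result = 0.78/0.13 = 6.
Target odds = 49.
Need (67/933) × 6ⁿ ≥ 49, i.e. 6ⁿ ≥ 45717/67.
6³ = 216 falls short of 45717/67 but 6⁴ = 1296 reaches it, so n = 4.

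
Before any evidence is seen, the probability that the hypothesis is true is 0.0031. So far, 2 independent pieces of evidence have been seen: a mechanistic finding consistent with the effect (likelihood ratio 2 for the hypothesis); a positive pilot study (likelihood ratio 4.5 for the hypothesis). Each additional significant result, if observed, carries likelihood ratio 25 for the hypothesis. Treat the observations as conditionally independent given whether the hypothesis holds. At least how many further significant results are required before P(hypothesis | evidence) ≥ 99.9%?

Prior odds = 0.0031/0.9969 = 31/9969.
Combined Bayes factor of the evidence already in hand = 2 × 4.5 = 9.
Odds after that evidence = (31/9969) × 9 = 93/3323.
Target odds = 0.999/0.001 = 999.
Need 25ⁿ ≥ 999 ÷ (93/3323) = 1106559/31.
25³ = 15625 falls short of 1106559/31 but 25⁴ = 390625 reaches it, so n = 4.

4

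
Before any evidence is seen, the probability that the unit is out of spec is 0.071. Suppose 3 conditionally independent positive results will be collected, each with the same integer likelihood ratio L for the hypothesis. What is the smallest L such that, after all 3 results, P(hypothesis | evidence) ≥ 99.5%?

14

Prior odds = 0.071/0.929 = 71/929.
Target odds = 0.995/0.005 = 199.
Need L³ ≥ 199 ÷ (71/929) = 184871/71.
13³ = 2197 < 184871/71 ≤ 2744 = 14³, so L = 14.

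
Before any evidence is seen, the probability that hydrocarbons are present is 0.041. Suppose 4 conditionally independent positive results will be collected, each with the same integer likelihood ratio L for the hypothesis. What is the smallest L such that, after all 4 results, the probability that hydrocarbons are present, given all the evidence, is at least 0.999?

Prior odds = 0.041/0.959 = 41/959.
Target odds = 0.999/0.001 = 999.
Need L⁴ ≥ 999 ÷ (41/959) = 958041/41.
12⁴ = 20736 < 958041/41 ≤ 28561 = 13⁴, so L = 13.

13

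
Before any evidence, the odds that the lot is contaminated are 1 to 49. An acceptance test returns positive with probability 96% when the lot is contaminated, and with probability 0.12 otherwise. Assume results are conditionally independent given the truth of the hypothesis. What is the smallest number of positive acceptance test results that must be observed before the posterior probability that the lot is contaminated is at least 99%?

Prior odds = 1/49.
Likelihood ratio of a positive result = 0.96/0.12 = 8.
Target posterior odds = 0.99/0.01 = 99.
Require 8ⁿ ≥ 99 ÷ (1/49) = 4851.
8⁴ = 4096 falls short of 4851 but 8⁵ = 32768 reaches it, so n = 5.

5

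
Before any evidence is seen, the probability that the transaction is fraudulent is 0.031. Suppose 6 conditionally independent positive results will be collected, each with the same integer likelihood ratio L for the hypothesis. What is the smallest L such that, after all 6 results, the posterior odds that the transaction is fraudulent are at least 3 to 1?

3

Prior odds = 0.031/0.969 = 31/969.
Target odds = 3.
Need L⁶ ≥ 3 ÷ (31/969) = 2907/31.
2⁶ = 64 < 2907/31 ≤ 729 = 3⁶, so L = 3.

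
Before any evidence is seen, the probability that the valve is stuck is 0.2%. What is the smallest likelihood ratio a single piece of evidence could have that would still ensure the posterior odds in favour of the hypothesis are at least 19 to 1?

9481

Prior odds = 0.002/0.998 = 1/499.
Target odds = 19.
Required Bayes factor = 19 ÷ (1/499) = 9481.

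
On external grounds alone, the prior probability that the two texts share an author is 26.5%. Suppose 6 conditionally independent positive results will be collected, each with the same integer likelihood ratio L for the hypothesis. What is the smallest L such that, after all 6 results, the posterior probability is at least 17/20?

2

Prior odds = 0.265/0.735 = 53/147.
Target odds = 0.85/0.15 = 17/3.
Need L⁶ ≥ 17/3 ÷ (53/147) = 833/53.
1⁶ = 1 < 833/53 ≤ 64 = 2⁶, so L = 2.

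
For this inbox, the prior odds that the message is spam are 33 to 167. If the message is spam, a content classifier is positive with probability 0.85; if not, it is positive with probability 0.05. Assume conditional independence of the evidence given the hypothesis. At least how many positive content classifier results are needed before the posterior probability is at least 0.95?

Prior odds = 33/167.
Likelihood ratio of a positive = 0.85/0.05 = 17.
Target odds: 0.95 ÷ 0.05 = 19.
Require 17ⁿ ≥ 19 ÷ (33/167) = 3173/33.
17¹ = 17 falls short of 3173/33 but 17² = 289 reaches it, so n = 2.

2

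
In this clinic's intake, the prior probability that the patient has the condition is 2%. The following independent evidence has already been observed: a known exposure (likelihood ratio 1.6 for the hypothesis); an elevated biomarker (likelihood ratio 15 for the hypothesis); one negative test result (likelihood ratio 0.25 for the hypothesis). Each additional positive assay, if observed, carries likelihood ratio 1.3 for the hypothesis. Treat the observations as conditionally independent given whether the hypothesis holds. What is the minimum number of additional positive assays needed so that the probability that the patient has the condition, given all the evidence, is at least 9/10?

17

Prior odds = 0.02/0.98 = 1/49.
Combined Bayes factor of the evidence already in hand = 1.6 × 15 × 0.25 = 6.
Odds after that evidence = (1/49) × 6 = 6/49.
Target odds = 0.9/0.1 = 9.
Need 1.3ⁿ ≥ 9 ÷ (6/49) = 73.5.
1.3¹⁶ ≈66.5417 falls short of 73.5 but 1.3¹⁷ ≈86.5042 reaches it, so n = 17.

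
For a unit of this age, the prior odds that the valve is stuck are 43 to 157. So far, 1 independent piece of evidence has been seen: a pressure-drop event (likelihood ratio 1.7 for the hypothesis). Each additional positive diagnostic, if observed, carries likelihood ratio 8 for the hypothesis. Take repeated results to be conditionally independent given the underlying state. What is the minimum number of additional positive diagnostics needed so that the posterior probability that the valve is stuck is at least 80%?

Prior odds = 43/157.
Bayes factor of the evidence already in hand = 1.7.
Odds after that evidence = (43/157) × 1.7 = 731/1570.
Target odds = 0.8/0.2 = 4.
Need 8ⁿ ≥ 4 ÷ (731/1570) = 6280/731.
8¹ = 8 falls short of 6280/731 but 8² = 64 reaches it, so n = 2.

2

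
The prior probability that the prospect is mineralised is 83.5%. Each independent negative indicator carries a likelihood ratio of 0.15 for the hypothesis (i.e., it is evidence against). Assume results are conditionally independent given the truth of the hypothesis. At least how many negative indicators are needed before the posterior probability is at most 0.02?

Prior odds = 0.835/0.165 = 167/33.
Likelihood ratio per negative indicator = 0.15.
Target odds: 0.02 ÷ 0.98 = 1/49.
Need (167/33) × 0.15ⁿ ≤ 1/49, i.e. 0.15ⁿ ≤ 33/8183.
0.15² = 0.0225 is still above 33/8183 but 0.15³ = 0.003375 is at or below it, so n = 3.

3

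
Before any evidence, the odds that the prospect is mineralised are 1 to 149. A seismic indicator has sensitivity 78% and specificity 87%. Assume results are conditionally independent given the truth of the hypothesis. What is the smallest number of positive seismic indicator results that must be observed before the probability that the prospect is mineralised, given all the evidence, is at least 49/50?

5

Prior odds = 1/149.
False-positive rate = 1 − 0.87 = 0.13; likelihood ratio of a positive = 0.78/0.13 = 6.
Target posterior odds = 0.98/0.02 = 49.
Require 6ⁿ ≥ 49 ÷ (1/149) = 7301.
6⁴ = 1296 falls short of 7301 but 6⁵ = 7776 reaches it, so n = 5.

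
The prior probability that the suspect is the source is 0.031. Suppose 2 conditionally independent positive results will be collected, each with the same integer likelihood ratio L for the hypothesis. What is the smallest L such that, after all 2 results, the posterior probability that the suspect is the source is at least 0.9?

17

Prior odds = 0.031/0.969 = 31/969.
Target odds = 0.9/0.1 = 9.
Need L² ≥ 9 ÷ (31/969) = 8721/31.
16² = 256 < 8721/31 ≤ 289 = 17², so L = 17.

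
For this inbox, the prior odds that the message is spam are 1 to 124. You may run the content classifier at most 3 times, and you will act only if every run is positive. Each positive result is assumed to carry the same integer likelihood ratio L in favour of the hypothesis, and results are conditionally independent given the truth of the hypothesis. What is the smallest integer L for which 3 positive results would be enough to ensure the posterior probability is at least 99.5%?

Prior odds = 1/124.
Target odds = 0.995/0.005 = 199.
Need L³ ≥ 199 ÷ (1/124) = 24676.
29³ = 24389 < 24676 ≤ 27000 = 30³, so L = 30.

30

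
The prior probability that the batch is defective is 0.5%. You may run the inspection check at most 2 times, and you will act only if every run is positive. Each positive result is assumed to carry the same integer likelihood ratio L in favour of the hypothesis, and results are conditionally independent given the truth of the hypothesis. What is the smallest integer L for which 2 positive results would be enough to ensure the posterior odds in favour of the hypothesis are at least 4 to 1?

29

Prior odds = 0.005/0.995 = 1/199.
Target odds = 4.
Need L² ≥ 4 ÷ (1/199) = 796.
28² = 784 < 796 ≤ 841 = 29², so L = 29.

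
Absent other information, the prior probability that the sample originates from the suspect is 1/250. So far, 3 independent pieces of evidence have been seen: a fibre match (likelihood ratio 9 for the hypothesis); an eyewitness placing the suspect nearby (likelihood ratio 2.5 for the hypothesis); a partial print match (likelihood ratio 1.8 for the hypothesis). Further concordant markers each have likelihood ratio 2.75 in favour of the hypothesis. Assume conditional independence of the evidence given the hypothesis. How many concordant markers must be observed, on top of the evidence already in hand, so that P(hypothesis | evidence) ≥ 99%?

7

Prior odds = 0.004/0.996 = 1/249.
Combined Bayes factor of the evidence already in hand = 9 × 2.5 × 1.8 = 40.5.
Odds after that evidence = (1/249) × 40.5 = 27/166.
Target odds = 0.99/0.01 = 99.
Need 2.75ⁿ ≥ 99 ÷ (27/166) = 1826/3.
2.75⁶ = 1771561/4096 falls short of 1826/3 but 2.75⁷ = 19487171/16384 reaches it, so n = 7.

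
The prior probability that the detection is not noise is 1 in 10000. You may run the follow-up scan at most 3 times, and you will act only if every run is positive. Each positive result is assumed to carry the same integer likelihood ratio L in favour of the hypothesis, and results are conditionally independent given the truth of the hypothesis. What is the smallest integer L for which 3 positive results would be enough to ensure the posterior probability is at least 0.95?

Prior odds = 0.0001/0.9999 = 1/9999.
Target odds = 0.95/0.05 = 19.
Need L³ ≥ 19 ÷ (1/9999) = 189981.
57³ = 185193 < 189981 ≤ 195112 = 58³, so L = 58.

58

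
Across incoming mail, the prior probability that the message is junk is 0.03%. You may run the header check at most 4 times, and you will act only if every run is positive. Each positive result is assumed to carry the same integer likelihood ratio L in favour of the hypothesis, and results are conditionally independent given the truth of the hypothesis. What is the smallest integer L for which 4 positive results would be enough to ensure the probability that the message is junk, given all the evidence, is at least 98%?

21

Prior odds = 0.0003/0.9997 = 3/9997.
Target odds = 0.98/0.02 = 49.
Need L⁴ ≥ 49 ÷ (3/9997) = 489853/3.
20⁴ = 160000 < 489853/3 ≤ 194481 = 21⁴, so L = 21.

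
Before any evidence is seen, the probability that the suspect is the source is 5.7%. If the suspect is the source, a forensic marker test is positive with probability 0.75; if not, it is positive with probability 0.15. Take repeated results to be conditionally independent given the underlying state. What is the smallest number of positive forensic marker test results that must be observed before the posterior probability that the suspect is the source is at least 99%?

5

Prior odds = 0.057/0.943 = 57/943.
Likelihood ratio of a positive = 0.75/0.15 = 5.
Target odds: 0.99 ÷ 0.01 = 99.
Need (57/943) × 5ⁿ ≥ 99, i.e. 5ⁿ ≥ 31119/19.
5⁴ = 625 falls short of 31119/19 but 5⁵ = 3125 reaches it, so n = 5.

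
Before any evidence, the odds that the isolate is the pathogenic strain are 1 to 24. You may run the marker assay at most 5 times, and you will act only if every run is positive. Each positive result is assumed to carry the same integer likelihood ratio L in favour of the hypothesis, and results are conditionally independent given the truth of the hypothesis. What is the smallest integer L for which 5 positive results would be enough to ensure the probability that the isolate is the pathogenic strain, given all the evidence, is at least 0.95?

4

Prior odds = 1/24.
Target odds = 0.95/0.05 = 19.
Need L⁵ ≥ 19 ÷ (1/24) = 456.
3⁵ = 243 < 456 ≤ 1024 = 4⁵, so L = 4.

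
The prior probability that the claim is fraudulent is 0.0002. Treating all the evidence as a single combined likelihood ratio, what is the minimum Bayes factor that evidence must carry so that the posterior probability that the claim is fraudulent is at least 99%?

Prior odds = 0.0002/0.9998 = 1/4999.
Target odds = 0.99/0.01 = 99.
Required Bayes factor = 99 ÷ (1/4999) = 494901.

494901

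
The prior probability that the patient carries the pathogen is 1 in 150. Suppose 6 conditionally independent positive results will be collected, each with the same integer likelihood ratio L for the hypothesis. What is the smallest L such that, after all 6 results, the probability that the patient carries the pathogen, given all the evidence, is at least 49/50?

5

Prior odds = (1/150)/(149/150) = 1/149.
Target odds = 0.98/0.02 = 49.
Need L⁶ ≥ 49 ÷ (1/149) = 7301.
4⁶ = 4096 < 7301 ≤ 15625 = 5⁶, so L = 5.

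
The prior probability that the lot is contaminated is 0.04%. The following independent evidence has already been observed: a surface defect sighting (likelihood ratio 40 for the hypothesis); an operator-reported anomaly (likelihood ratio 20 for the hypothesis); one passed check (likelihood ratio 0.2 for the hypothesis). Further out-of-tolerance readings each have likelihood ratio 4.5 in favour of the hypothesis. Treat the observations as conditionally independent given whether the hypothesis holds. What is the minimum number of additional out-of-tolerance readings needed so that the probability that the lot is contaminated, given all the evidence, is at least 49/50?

5

Prior odds = 0.0004/0.9996 = 1/2499.
Combined Bayes factor of the evidence already in hand = 40 × 20 × 0.2 = 160.
Odds after that evidence = (1/2499) × 160 = 160/2499.
Target odds = 0.98/0.02 = 49.
Need 4.5ⁿ ≥ 49 ÷ (160/2499) = 765.31875.
4.5⁴ = 410.0625 falls short of 765.31875 but 4.5⁵ = 1845.28125 reaches it, so n = 5.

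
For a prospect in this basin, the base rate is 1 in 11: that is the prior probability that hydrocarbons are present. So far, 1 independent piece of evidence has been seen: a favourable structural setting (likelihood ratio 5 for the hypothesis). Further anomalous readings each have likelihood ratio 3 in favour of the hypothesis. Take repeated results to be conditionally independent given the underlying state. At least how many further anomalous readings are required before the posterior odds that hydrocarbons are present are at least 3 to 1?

Prior odds = (1/11)/(10/11) = 0.1.
Bayes factor of the evidence already in hand = 5.
Odds after that evidence = 0.1 × 5 = 0.5.
Target odds = 3.
Need 3ⁿ ≥ 3 ÷ 0.5 = 6.
3¹ = 3 falls short of 6 but 3² = 9 reaches it, so n = 2.

2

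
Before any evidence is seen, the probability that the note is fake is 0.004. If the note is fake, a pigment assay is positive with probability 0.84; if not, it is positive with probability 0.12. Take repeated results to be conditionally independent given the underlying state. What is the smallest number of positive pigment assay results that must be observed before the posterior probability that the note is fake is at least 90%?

4

Prior odds = 0.004/0.996 = 1/249.
Likelihood ratio of a positive = 0.84/0.12 = 7.
Target posterior odds = 0.9/0.1 = 9.
Need (1/249) × 7ⁿ ≥ 9, i.e. 7ⁿ ≥ 2241.
7³ = 343 falls short of 2241 but 7⁴ = 2401 reaches it, so n = 4.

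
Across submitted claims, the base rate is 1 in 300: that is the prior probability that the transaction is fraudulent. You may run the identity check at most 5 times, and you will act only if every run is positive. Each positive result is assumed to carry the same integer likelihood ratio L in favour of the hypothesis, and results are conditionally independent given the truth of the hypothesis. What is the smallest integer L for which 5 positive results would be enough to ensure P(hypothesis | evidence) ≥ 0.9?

Prior odds = (1/300)/(299/300) = 1/299.
Target odds = 0.9/0.1 = 9.
Need L⁵ ≥ 9 ÷ (1/299) = 2691.
4⁵ = 1024 < 2691 ≤ 3125 = 5⁵, so L = 5.

5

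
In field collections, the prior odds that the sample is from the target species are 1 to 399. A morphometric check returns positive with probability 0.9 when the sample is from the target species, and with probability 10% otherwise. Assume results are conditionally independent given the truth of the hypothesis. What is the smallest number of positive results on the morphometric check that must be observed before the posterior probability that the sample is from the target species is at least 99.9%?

Prior odds = 1/399.
Likelihood ratio of a positive result = 0.9/0.1 = 9.
Target posterior odds = 0.999/0.001 = 999.
Require 9ⁿ ≥ 999 ÷ (1/399) = 398601.
9⁵ = 59049 falls short of 398601 but 9⁶ = 531441 reaches it, so n = 6.

6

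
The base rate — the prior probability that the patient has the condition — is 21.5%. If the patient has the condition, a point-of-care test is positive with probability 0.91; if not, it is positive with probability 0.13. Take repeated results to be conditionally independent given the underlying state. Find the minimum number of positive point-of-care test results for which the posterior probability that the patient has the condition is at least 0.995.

Prior odds = 0.215/0.785 = 43/157.
Likelihood ratio of a positive = 0.91/0.13 = 7.
Target posterior odds = 0.995/0.005 = 199.
Require 7ⁿ ≥ 199 ÷ (43/157) = 31243/43.
7³ = 343 falls short of 31243/43 but 7⁴ = 2401 reaches it, so n = 4.

4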